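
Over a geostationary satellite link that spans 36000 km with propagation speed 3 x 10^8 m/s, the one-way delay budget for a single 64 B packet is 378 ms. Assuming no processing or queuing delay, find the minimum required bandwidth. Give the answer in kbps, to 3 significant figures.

1.98 kbps

L = 512 bits.
Propagation delay = 36000000 / 300000000 = 120 ms.
Transmission budget = 378 − 120 = 258 ms.
R ≥ L / t_tx = 512 bits / 0.258 s = 1.98 kbps.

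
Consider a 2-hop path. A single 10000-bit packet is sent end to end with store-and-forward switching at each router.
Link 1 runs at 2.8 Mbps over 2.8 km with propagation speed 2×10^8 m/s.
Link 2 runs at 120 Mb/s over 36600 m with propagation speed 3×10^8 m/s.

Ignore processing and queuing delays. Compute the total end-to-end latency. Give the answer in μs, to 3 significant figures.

Transmission delays (L/R per hop): 3571.43, 83.3333 μs; sum = 3654.76 μs.
Propagation delays (d/s per hop): 14, 122 μs; sum = 136 μs.
End-to-end = 3790 μs.

3790 μs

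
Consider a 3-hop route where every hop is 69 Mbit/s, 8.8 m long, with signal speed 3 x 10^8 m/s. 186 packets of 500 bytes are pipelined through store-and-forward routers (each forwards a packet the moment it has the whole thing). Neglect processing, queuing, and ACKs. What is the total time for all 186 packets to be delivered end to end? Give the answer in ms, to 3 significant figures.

Per-hop transmission t_tx = L/R = 4000/69000000 = 0.057971 ms.
Per-hop propagation t_prop = 8.8/300000000 = 2.93333e-05 ms.
Pipeline fill: first packet needs 3·t_tx to clear all hops; remaining 185 packets each add one t_tx.
Total = (3+186-1)·t_tx + 3·t_prop = 188·0.057971 + 3·2.93333e-05 = 10.9 ms.

10.9 ms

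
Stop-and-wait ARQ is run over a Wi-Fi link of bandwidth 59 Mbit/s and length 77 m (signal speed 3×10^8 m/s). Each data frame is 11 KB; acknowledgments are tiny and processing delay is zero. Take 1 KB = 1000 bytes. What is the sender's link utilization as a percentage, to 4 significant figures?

99.97 %

t_tx = L/R = 88000/59000000 = 0.00149153 s.
t_prop = 77/300000000 = 2.56667e-07 s; RTT = 5.13333e-07 s.
Cycle = t_tx + RTT = 0.00149204 s.
Utilization = t_tx / cycle = 0.00149153/0.00149204 = 99.97 %.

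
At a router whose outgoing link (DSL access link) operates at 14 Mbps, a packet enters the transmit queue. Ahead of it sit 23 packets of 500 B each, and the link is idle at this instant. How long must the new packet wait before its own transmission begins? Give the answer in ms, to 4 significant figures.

Each queued packet: L/R = 4000/14000000 = 0.285714 ms.
23 queued → 6.57143 ms.
Queuing delay = 6.571 ms.

6.571 ms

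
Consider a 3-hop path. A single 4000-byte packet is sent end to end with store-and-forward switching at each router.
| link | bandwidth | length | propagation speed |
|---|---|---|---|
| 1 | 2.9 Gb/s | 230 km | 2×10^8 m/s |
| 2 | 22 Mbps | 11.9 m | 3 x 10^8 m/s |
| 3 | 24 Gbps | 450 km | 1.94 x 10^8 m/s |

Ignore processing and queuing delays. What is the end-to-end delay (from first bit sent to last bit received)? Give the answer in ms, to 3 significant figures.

L = 4000 × 8 = 32000 bits.
Transmission delays (L/R per hop): 0.0110345, 1.45455, 0.00133333 ms; sum = 1.46691 ms.
Propagation delays (d/s per hop): 1.15, 3.96667e-05, 2.31959 ms; sum = 3.46963 ms.
End-to-end = 4.94 ms.

4.94 ms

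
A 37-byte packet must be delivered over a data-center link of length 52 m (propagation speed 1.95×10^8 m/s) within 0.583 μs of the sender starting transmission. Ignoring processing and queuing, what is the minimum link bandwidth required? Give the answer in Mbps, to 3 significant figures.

936 Mbps

L = 296 bits.
Propagation delay = 52 / 195000000 = 0.266667 μs.
Transmission budget = 0.583 − 0.266667 = 0.316333 μs.
R ≥ L / t_tx = 296 bits / 3.16333e-07 s = 936 Mbps.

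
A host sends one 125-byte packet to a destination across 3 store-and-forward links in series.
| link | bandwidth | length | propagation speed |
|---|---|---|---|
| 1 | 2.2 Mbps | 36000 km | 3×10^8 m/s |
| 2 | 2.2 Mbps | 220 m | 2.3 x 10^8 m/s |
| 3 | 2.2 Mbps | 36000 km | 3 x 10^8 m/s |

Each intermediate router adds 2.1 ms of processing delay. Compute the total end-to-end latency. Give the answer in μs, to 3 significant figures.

246000 μs

L = 125 × 8 = 1000 bits.
Transmission delay per hop = L/R = 1000/2200000 = 454.545 μs; 3 hops → 1363.64 μs.
Propagation delays (d/s per hop): 120000, 0.956522, 120000 μs; sum = 240001 μs.
Processing at 2 router(s): 2 × 2.1 ms = 4200 μs.
End-to-end = 246000 μs.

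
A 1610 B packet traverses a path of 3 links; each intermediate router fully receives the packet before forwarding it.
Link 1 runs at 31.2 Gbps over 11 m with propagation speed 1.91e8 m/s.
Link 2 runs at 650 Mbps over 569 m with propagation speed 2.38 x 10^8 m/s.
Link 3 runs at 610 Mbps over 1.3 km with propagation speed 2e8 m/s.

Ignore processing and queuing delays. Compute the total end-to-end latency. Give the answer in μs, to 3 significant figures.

L = 1610 × 8 = 12880 bits.
Transmission delays (L/R per hop): 0.412821, 19.8154, 21.1148 μs; sum = 41.343 μs.
Propagation delays (d/s per hop): 0.0575916, 2.39076, 6.5 μs; sum = 8.94835 μs.
End-to-end = 50.3 μs.

50.3 μs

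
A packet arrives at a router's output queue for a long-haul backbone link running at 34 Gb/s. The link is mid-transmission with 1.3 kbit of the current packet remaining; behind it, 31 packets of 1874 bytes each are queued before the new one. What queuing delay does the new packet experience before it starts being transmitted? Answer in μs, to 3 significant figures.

Each queued packet: L/R = 14992/34000000000 = 0.440941 μs.
31 queued → 13.6692 μs.
Plus remaining 1300 bits of current packet: 0.0382353 μs.
Queuing delay = 13.7 μs.

13.7 μs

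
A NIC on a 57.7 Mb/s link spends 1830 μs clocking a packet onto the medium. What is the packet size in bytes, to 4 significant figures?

13200 bytes

L = R × t_tx = 57700000 b/s × 0.00183 s = 105591 bits.
In bytes: 105591 / 8 = 13200 bytes.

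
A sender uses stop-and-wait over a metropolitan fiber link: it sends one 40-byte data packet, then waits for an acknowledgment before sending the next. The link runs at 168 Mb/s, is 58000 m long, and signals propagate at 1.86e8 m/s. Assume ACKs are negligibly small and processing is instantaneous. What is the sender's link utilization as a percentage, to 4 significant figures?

0.3045 %

t_tx = L/R = 320/168000000 = 1.90476e-06 s.
t_prop = 58000/186000000 = 0.000311828 s; RTT = 0.000623656 s.
Cycle = t_tx + RTT = 0.000625561 s.
Utilization = t_tx / cycle = 1.90476e-06/0.000625561 = 0.3045 %.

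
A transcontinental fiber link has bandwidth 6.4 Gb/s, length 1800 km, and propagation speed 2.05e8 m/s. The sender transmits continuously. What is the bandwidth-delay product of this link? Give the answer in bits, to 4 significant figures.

Propagation delay = 1800000 / 2.05e+08 = 0.00878049 s.
BDP = R × t_prop = 6400000000 × 0.00878049 = 56195100 bits.

56200000 bits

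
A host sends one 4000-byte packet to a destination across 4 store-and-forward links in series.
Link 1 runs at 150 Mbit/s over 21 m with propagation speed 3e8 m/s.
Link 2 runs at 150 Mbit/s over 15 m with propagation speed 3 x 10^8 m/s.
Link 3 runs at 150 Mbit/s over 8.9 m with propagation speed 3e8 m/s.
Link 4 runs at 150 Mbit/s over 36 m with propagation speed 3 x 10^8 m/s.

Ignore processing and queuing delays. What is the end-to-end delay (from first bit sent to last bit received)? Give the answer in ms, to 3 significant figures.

L = 4000 × 8 = 32000 bits.
Transmission delay per hop = L/R = 32000/150000000 = 0.213333 ms; 4 hops → 0.853333 ms.
Propagation delays (d/s per hop): 7e-05, 5e-05, 2.96667e-05, 0.00012 ms; sum = 0.000269667 ms.
End-to-end = 0.854 ms.

0.854 ms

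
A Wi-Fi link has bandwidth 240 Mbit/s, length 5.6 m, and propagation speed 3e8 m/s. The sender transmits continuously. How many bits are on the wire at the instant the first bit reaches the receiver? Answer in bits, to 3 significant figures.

4.48 bits

Propagation delay = 5.6 / 300000000 = 1.86667e-08 s.
BDP = R × t_prop = 240000000 × 1.86667e-08 = 4.48 bits.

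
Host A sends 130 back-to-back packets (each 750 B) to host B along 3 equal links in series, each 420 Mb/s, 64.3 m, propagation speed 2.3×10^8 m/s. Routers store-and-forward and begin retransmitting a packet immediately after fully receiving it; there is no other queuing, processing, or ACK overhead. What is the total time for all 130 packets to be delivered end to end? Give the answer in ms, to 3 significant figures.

Per-hop transmission t_tx = L/R = 6000/420000000 = 0.0142857 ms.
Per-hop propagation t_prop = 64.3/2.3e+08 = 0.000279565 ms.
Pipeline fill: first packet needs 3·t_tx to clear all hops; remaining 129 packets each add one t_tx.
Total = (3+130-1)·t_tx + 3·t_prop = 132·0.0142857 + 3·0.000279565 = 1.89 ms.

1.89 ms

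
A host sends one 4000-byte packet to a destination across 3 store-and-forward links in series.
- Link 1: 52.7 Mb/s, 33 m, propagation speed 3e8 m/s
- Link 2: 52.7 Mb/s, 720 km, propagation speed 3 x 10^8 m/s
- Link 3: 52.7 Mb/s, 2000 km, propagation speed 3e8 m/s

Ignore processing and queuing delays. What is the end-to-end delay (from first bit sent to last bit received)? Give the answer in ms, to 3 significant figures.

10.9 ms

L = 4000 × 8 = 32000 bits.
Transmission delay per hop = L/R = 32000/52700000 = 0.607211 ms; 3 hops → 1.82163 ms.
Propagation delays (d/s per hop): 0.00011, 2.4, 6.66667 ms; sum = 9.06678 ms.
End-to-end = 10.9 ms.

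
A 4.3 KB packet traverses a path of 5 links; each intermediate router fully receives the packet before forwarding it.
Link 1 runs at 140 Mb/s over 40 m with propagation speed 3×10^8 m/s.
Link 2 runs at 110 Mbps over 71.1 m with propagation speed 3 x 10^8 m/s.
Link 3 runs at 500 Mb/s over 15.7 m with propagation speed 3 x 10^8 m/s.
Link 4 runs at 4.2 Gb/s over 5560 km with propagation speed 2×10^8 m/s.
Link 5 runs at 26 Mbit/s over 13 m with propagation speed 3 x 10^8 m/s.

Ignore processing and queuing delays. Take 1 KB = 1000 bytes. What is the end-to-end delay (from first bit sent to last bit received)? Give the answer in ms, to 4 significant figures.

L = 34400 bits.
Transmission delays (L/R per hop): 0.245714, 0.312727, 0.0688, 0.00819048, 1.32308 ms; sum = 1.95851 ms.
Propagation delays (d/s per hop): 0.000133333, 0.000237, 5.23333e-05, 27.8, 4.33333e-05 ms; sum = 27.8005 ms.
End-to-end = 29.76 ms.

29.76 ms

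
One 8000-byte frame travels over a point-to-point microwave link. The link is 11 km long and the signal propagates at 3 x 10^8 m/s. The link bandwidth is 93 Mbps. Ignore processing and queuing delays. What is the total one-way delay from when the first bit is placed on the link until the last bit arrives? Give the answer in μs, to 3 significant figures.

725 μs

L = 8000 × 8 = 64000 bits.
Transmission delay = L/R = 64000 / 93000000 = 688.172 μs.
Propagation delay = d/s = 11000 m / 300000000 m/s = 36.6667 μs.
Total = 725 μs.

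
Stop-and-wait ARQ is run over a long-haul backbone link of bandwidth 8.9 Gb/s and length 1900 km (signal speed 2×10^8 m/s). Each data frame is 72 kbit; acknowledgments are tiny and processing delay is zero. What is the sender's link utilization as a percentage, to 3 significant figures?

t_tx = L/R = 72000/8900000000 = 8.08989e-06 s.
t_prop = 1900000/200000000 = 0.0095 s; RTT = 0.019 s.
Cycle = t_tx + RTT = 0.0190081 s.
Utilization = t_tx / cycle = 8.08989e-06/0.0190081 = 0.0426 %.

0.0426 %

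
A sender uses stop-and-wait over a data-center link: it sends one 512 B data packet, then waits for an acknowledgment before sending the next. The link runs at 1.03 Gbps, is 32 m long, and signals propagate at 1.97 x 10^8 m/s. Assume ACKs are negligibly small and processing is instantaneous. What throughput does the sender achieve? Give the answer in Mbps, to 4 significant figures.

t_tx = L/R = 4096/1030000000 = 3.9767e-06 s.
t_prop = 32/197000000 = 1.62437e-07 s; RTT = 3.24873e-07 s.
Cycle = t_tx + RTT = 4.30157e-06 s.
Throughput = L / cycle = 4096 / 4.30157e-06 = 952.2 Mbps.

952.2 Mbps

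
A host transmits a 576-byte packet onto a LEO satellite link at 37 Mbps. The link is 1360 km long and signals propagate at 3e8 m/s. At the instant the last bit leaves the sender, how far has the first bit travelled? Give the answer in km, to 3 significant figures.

t_tx = L/R = 4608/37000000 = 0.000124541 s.
Distance = s × t_tx = 300000000 × 0.000124541 = 37.4 km.

37.4 km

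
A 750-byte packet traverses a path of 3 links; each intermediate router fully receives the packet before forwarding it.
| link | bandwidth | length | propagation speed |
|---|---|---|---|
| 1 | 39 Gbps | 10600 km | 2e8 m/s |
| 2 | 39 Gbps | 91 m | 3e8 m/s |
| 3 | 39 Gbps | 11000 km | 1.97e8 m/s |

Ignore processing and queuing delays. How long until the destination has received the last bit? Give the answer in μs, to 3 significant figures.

109000 μs

L = 750 × 8 = 6000 bits.
Transmission delay per hop = L/R = 6000/39000000000 = 0.153846 μs; 3 hops → 0.461538 μs.
Propagation delays (d/s per hop): 53000, 0.303333, 55837.6 μs; sum = 108838 μs.
End-to-end = 109000 μs.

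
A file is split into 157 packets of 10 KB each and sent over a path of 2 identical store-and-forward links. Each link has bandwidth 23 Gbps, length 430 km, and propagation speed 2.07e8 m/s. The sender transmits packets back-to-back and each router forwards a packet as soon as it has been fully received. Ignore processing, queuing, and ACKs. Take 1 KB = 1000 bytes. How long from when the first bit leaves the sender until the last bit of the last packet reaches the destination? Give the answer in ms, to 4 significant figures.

Per-hop transmission t_tx = L/R = 80000/23000000000 = 0.00347826 ms.
Per-hop propagation t_prop = 430000/2.07e+08 = 2.07729 ms.
Pipeline fill: first packet needs 2·t_tx to clear all hops; remaining 156 packets each add one t_tx.
Total = (2+157-1)·t_tx + 2·t_prop = 158·0.00347826 + 2·2.07729 = 4.704 ms.

4.704 ms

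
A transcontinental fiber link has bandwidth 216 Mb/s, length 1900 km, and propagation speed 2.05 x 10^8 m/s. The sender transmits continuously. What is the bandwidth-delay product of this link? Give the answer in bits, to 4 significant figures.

Propagation delay = 1900000 / 2.05e+08 = 0.00926829 s.
BDP = R × t_prop = 216000000 × 0.00926829 = 2001950 bits.

2002000 bits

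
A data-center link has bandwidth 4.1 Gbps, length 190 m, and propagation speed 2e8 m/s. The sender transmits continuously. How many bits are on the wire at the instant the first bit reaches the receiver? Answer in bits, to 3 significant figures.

Propagation delay = 190 / 200000000 = 9.5e-07 s.
BDP = R × t_prop = 4.1e+09 × 9.5e-07 = 3895 bits.

3900 bits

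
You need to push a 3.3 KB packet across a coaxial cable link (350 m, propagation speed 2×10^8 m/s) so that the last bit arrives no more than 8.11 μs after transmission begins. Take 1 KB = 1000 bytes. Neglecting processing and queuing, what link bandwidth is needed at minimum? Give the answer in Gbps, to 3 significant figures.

4.15 Gbps

L = 26400 bits.
Propagation delay = 350 / 200000000 = 1.75 μs.
Transmission budget = 8.11 − 1.75 = 6.36 μs.
R ≥ L / t_tx = 26400 bits / 6.36e-06 s = 4.15 Gbps.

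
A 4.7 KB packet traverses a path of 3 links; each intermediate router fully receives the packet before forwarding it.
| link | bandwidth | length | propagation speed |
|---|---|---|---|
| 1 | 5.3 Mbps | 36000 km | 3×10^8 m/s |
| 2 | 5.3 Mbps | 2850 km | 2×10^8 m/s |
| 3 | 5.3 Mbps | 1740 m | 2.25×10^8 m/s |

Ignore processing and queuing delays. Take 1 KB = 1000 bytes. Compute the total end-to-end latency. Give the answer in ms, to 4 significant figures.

155.5 ms

L = 37600 bits.
Transmission delay per hop = L/R = 37600/5300000 = 7.09434 ms; 3 hops → 21.283 ms.
Propagation delays (d/s per hop): 120, 14.25, 0.00773333 ms; sum = 134.258 ms.
End-to-end = 155.5 ms.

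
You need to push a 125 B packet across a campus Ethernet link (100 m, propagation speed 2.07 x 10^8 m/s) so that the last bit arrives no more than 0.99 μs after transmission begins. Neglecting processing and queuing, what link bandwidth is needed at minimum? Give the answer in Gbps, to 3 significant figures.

L = 1000 bits.
Propagation delay = 100 / 2.07e+08 = 0.483092 μs.
Transmission budget = 0.99 − 0.483092 = 0.506908 μs.
R ≥ L / t_tx = 1000 bits / 5.06908e-07 s = 1.97 Gbps.

1.97 Gbps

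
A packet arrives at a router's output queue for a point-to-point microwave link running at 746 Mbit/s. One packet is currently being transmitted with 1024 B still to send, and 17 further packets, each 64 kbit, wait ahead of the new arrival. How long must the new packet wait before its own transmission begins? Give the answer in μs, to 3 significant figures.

Each queued packet: L/R = 64000/746000000 = 85.7909 μs.
17 queued → 1458.45 μs.
Plus remaining 8192 bits of current packet: 10.9812 μs.
Queuing delay = 1470 μs.

1470 μs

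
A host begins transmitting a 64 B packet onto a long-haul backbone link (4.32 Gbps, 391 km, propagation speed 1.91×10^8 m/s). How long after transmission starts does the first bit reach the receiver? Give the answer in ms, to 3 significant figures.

2.05 ms

First bit experiences only propagation delay: d/s = 391000/191000000 = 2.05 ms.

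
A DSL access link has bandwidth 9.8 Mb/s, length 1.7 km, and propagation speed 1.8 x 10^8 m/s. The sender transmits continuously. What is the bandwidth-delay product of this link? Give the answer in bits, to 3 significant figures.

92.6 bits

Propagation delay = 1700 / 180000000 = 9.44444e-06 s.
BDP = R × t_prop = 9800000 × 9.44444e-06 = 92.5556 bits.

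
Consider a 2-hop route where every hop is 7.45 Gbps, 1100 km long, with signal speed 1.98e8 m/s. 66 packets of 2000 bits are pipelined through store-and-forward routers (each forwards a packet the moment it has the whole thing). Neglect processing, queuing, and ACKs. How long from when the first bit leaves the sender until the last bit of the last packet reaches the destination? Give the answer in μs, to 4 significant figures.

11130 μs

Per-hop transmission t_tx = L/R = 2000/7450000000 = 0.268456 μs.
Per-hop propagation t_prop = 1100000/198000000 = 5555.56 μs.
Pipeline fill: first packet needs 2·t_tx to clear all hops; remaining 65 packets each add one t_tx.
Total = (2+66-1)·t_tx + 2·t_prop = 67·0.268456 + 2·5555.56 = 11130 μs.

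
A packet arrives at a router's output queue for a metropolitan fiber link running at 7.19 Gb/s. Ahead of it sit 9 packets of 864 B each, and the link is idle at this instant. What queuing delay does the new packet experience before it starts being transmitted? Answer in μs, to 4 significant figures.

Each queued packet: L/R = 6912/7190000000 = 0.961335 μs.
9 queued → 8.65202 μs.
Queuing delay = 8.652 μs.

8.652 μs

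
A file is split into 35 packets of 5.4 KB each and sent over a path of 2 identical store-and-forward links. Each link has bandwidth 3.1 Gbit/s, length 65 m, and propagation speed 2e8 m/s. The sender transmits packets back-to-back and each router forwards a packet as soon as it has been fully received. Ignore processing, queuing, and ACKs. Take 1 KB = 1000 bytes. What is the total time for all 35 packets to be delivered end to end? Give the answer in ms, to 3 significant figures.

Per-hop transmission t_tx = L/R = 43200/3100000000 = 0.0139355 ms.
Per-hop propagation t_prop = 65/200000000 = 0.000325 ms.
Pipeline fill: first packet needs 2·t_tx to clear all hops; remaining 34 packets each add one t_tx.
Total = (2+35-1)·t_tx + 2·t_prop = 36·0.0139355 + 2·0.000325 = 0.502 ms.

0.502 ms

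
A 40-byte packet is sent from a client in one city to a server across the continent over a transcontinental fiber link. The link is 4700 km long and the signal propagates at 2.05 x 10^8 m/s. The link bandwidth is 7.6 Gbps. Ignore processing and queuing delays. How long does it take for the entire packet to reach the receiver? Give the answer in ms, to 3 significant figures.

22.9 ms

L = 40 × 8 = 320 bits.
Transmission delay = L/R = 320 / 7600000000 = 4.21053e-05 ms.
Propagation delay = d/s = 4700000 m / 2.05e+08 m/s = 22.9268 ms.
Total = 22.9 ms.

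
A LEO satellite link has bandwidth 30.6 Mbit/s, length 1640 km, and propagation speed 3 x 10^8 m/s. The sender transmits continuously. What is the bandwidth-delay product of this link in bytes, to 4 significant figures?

20910 bytes

Propagation delay = 1640000 / 300000000 = 0.00546667 s.
BDP = R × t_prop = 30600000 × 0.00546667 = 167280 bits.
In bytes: 167280/8 = 20910 bytes.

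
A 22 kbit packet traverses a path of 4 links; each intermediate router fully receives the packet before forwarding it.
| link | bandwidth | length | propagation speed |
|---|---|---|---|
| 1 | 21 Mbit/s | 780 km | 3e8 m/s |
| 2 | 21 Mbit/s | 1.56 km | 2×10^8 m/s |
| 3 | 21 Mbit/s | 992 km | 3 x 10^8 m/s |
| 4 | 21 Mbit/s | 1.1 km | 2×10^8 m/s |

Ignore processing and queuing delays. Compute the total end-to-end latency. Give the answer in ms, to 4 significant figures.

10.11 ms

L = 22000 bits.
Transmission delay per hop = L/R = 22000/21000000 = 1.04762 ms; 4 hops → 4.19048 ms.
Propagation delays (d/s per hop): 2.6, 0.0078, 3.30667, 0.0055 ms; sum = 5.91997 ms.
End-to-end = 10.11 ms.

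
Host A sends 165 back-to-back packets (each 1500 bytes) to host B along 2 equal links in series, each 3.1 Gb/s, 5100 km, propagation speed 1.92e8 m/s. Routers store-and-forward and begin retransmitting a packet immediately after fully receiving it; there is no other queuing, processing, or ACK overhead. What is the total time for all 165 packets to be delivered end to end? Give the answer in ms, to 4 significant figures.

Per-hop transmission t_tx = L/R = 12000/3100000000 = 0.00387097 ms.
Per-hop propagation t_prop = 5100000/192000000 = 26.5625 ms.
Pipeline fill: first packet needs 2·t_tx to clear all hops; remaining 164 packets each add one t_tx.
Total = (2+165-1)·t_tx + 2·t_prop = 166·0.00387097 + 2·26.5625 = 53.77 ms.

53.77 ms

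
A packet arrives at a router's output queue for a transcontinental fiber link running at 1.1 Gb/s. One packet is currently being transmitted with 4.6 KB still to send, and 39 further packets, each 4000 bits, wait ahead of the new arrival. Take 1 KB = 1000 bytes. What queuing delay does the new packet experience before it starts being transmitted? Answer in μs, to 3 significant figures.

175 μs

Each queued packet: L/R = 4000/1100000000 = 3.63636 μs.
39 queued → 141.818 μs.
Plus remaining 36800 bits of current packet: 33.4545 μs.
Queuing delay = 175 μs.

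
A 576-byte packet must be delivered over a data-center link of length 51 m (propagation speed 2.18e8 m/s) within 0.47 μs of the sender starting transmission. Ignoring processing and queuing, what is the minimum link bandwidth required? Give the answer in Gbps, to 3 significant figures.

19.5 Gbps

L = 4608 bits.
Propagation delay = 51 / 2.18e+08 = 0.233945 μs.
Transmission budget = 0.47 − 0.233945 = 0.236055 μs.
R ≥ L / t_tx = 4608 bits / 2.36055e-07 s = 19.5 Gbps.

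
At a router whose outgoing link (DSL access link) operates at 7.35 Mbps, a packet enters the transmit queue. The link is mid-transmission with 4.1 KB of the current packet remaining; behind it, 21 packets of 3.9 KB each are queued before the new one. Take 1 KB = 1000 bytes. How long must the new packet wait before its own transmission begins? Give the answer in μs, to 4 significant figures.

93610 μs

Each queued packet: L/R = 31200/7350000 = 4244.9 μs.
21 queued → 89142.9 μs.
Plus remaining 32800 bits of current packet: 4462.59 μs.
Queuing delay = 93610 μs.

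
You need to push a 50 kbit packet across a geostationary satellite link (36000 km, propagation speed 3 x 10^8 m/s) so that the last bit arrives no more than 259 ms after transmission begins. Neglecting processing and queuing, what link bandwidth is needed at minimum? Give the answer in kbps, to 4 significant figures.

Propagation delay = 36000000 / 300000000 = 120 ms.
Transmission budget = 259 − 120 = 139 ms.
R ≥ L / t_tx = 50000 bits / 0.139 s = 359.7 kbps.

359.7 kbps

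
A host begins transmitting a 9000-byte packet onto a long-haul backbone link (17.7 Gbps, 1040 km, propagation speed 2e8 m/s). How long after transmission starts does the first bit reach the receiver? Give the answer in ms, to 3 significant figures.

First bit experiences only propagation delay: d/s = 1040000/200000000 = 5.20 ms.

5.20 ms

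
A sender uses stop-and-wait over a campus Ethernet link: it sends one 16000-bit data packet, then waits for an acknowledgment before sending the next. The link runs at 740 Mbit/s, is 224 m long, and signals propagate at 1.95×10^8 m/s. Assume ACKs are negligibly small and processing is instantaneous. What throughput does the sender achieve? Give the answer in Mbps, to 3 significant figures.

669 Mbps

t_tx = L/R = 16000/740000000 = 2.16216e-05 s.
t_prop = 224/195000000 = 1.14872e-06 s; RTT = 2.29744e-06 s.
Cycle = t_tx + RTT = 2.39191e-05 s.
Throughput = L / cycle = 16000 / 2.39191e-05 = 669 Mbps.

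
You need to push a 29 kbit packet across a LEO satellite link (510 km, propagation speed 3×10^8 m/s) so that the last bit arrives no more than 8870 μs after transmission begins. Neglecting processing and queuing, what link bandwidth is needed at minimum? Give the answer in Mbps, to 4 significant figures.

4.045 Mbps

Propagation delay = 510000 / 300000000 = 1700 μs.
Transmission budget = 8870 − 1700 = 7170 μs.
R ≥ L / t_tx = 29000 bits / 0.00717 s = 4.045 Mbps.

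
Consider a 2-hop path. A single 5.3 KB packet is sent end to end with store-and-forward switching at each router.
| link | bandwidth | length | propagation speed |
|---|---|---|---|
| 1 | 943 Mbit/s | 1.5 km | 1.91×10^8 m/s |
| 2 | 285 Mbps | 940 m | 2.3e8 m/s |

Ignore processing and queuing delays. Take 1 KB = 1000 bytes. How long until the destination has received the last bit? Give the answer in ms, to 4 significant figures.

0.2057 ms

L = 42400 bits.
Transmission delays (L/R per hop): 0.0449629, 0.148772 ms; sum = 0.193735 ms.
Propagation delays (d/s per hop): 0.0078534, 0.00408696 ms; sum = 0.0119404 ms.
End-to-end = 0.2057 ms.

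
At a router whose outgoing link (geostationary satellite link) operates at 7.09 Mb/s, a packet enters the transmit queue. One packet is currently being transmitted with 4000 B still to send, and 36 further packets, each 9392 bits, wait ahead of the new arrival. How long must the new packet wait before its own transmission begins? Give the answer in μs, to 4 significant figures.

Each queued packet: L/R = 9392/7090000 = 1324.68 μs.
36 queued → 47688.6 μs.
Plus remaining 32000 bits of current packet: 4513.4 μs.
Queuing delay = 52200 μs.

52200 μs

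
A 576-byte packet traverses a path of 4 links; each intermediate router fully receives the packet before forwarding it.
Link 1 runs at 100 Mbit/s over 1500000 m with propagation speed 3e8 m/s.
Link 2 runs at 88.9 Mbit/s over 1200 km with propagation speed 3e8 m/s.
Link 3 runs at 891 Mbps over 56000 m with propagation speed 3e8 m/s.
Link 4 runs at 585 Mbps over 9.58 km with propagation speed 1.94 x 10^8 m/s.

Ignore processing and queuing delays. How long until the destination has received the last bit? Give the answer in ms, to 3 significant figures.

9.35 ms

L = 576 × 8 = 4608 bits.
Transmission delays (L/R per hop): 0.04608, 0.0518335, 0.00517172, 0.00787692 ms; sum = 0.110962 ms.
Propagation delays (d/s per hop): 5, 4, 0.186667, 0.0493814 ms; sum = 9.23605 ms.
End-to-end = 9.35 ms.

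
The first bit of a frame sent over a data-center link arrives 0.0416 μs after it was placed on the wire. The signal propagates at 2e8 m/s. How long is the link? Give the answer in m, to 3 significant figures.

8.32 m

d = s × t_prop = 200000000 × 4.16e-08 = 8.32 m.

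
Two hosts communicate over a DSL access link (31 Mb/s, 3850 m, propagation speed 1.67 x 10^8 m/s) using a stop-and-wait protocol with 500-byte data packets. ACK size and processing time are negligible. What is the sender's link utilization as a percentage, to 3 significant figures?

t_tx = L/R = 4000/31000000 = 0.000129032 s.
t_prop = 3850/167000000 = 2.30539e-05 s; RTT = 4.61078e-05 s.
Cycle = t_tx + RTT = 0.00017514 s.
Utilization = t_tx / cycle = 0.000129032/0.00017514 = 73.7 %.

73.7 %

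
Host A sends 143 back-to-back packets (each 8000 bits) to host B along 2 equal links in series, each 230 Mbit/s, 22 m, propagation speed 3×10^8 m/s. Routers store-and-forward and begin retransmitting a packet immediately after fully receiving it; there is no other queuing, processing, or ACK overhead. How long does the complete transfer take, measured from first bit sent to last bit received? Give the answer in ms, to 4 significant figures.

5.009 ms

Per-hop transmission t_tx = L/R = 8000/230000000 = 0.0347826 ms.
Per-hop propagation t_prop = 22/300000000 = 7.33333e-05 ms.
Pipeline fill: first packet needs 2·t_tx to clear all hops; remaining 142 packets each add one t_tx.
Total = (2+143-1)·t_tx + 2·t_prop = 144·0.0347826 + 2·7.33333e-05 = 5.009 ms.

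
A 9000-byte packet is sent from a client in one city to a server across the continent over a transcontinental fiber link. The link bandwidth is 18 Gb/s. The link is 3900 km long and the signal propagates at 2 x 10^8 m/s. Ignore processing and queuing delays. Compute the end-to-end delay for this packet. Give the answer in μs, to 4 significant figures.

19500 μs

L = 9000 × 8 = 72000 bits.
Transmission delay = L/R = 72000 / 18000000000 = 4 μs.
Propagation delay = d/s = 3900000 m / 200000000 m/s = 19500 μs.
Total = 19500 μs.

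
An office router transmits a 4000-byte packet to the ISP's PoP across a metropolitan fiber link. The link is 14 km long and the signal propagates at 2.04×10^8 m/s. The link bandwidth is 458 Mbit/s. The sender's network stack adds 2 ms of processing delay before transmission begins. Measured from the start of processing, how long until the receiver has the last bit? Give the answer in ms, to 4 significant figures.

2.138 ms

L = 4000 × 8 = 32000 bits.
Transmission delay = L/R = 32000 / 458000000 = 0.069869 ms.
Propagation delay = d/s = 14000 m / 204000000 m/s = 0.0686275 ms.
Plus processing delay 2 ms = 2 ms.
Total = 2.138 ms.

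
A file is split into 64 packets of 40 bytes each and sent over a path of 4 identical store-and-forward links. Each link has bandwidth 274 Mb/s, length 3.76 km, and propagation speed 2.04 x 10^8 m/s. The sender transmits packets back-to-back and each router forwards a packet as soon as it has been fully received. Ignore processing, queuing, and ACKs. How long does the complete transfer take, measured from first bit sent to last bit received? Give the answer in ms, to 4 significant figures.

Per-hop transmission t_tx = L/R = 320/274000000 = 0.00116788 ms.
Per-hop propagation t_prop = 3760/204000000 = 0.0184314 ms.
Pipeline fill: first packet needs 4·t_tx to clear all hops; remaining 63 packets each add one t_tx.
Total = (4+64-1)·t_tx + 4·t_prop = 67·0.00116788 + 4·0.0184314 = 0.1520 ms.

0.1520 ms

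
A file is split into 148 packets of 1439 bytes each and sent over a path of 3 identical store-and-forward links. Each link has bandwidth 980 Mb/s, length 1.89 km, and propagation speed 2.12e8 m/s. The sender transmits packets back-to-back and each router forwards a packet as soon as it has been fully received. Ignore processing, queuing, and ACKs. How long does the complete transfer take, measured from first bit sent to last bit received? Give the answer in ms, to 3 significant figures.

Per-hop transmission t_tx = L/R = 11512/980000000 = 0.0117469 ms.
Per-hop propagation t_prop = 1890/212000000 = 0.00891509 ms.
Pipeline fill: first packet needs 3·t_tx to clear all hops; remaining 147 packets each add one t_tx.
Total = (3+148-1)·t_tx + 3·t_prop = 150·0.0117469 + 3·0.00891509 = 1.79 ms.

1.79 ms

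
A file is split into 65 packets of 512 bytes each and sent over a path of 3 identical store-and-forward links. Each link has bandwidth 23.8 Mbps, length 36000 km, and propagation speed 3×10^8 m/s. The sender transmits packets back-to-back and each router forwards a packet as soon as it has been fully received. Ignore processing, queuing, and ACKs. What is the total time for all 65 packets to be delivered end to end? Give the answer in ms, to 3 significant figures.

372 ms

Per-hop transmission t_tx = L/R = 4096/23800000 = 0.172101 ms.
Per-hop propagation t_prop = 36000000/300000000 = 120 ms.
Pipeline fill: first packet needs 3·t_tx to clear all hops; remaining 64 packets each add one t_tx.
Total = (3+65-1)·t_tx + 3·t_prop = 67·0.172101 + 3·120 = 372 ms.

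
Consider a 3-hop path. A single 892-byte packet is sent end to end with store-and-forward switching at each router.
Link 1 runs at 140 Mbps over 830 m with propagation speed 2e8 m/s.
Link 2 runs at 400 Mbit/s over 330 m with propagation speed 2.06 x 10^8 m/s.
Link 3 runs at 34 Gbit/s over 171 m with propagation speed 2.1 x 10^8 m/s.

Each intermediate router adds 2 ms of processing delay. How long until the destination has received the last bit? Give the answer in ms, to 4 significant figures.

L = 892 × 8 = 7136 bits.
Transmission delays (L/R per hop): 0.0509714, 0.01784, 0.000209882 ms; sum = 0.0690213 ms.
Propagation delays (d/s per hop): 0.00415, 0.00160194, 0.000814286 ms; sum = 0.00656623 ms.
Processing at 2 router(s): 2 × 2 ms = 4 ms.
End-to-end = 4.076 ms.

4.076 ms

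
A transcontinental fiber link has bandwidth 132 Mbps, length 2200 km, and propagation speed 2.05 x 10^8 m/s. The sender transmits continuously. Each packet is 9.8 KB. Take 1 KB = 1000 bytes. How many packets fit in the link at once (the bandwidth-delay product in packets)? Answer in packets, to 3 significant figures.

Propagation delay = 2200000 / 2.05e+08 = 0.0107317 s.
BDP = R × t_prop = 132000000 × 0.0107317 = 1416590 bits.
In packets of 78400 bits: 18.1 packets.

18.1 packets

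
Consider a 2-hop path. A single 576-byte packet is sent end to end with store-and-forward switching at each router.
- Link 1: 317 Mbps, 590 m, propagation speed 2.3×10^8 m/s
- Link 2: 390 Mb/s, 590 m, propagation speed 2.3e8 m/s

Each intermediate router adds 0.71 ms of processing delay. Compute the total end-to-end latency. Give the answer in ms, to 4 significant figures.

0.7415 ms

L = 576 × 8 = 4608 bits.
Transmission delays (L/R per hop): 0.0145363, 0.0118154 ms; sum = 0.0263517 ms.
Propagation delays (d/s per hop): 0.00256522, 0.00256522 ms; sum = 0.00513043 ms.
Processing at 1 router(s): 1 × 0.71 ms = 0.71 ms.
End-to-end = 0.7415 ms.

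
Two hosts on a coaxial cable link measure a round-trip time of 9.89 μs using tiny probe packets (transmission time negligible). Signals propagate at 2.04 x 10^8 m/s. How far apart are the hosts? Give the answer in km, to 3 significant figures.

One-way propagation = RTT/2 = 4.945 μs.
d = s × t = 204000000 × 4.945e-06 = 1.01 km.

1.01 km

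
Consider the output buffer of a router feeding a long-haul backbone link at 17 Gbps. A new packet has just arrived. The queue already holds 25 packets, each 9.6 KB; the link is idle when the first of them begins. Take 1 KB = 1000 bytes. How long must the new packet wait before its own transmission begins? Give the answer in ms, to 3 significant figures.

Each queued packet: L/R = 76800/17000000000 = 0.00451765 ms.
25 queued → 0.112941 ms.
Queuing delay = 0.113 ms.

0.113 ms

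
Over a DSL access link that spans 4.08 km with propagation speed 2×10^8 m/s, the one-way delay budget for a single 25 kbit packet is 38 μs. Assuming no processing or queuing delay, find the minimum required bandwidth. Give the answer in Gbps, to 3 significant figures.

Propagation delay = 4080 / 200000000 = 20.4 μs.
Transmission budget = 38 − 20.4 = 17.6 μs.
R ≥ L / t_tx = 25000 bits / 1.76e-05 s = 1.42 Gbps.

1.42 Gbps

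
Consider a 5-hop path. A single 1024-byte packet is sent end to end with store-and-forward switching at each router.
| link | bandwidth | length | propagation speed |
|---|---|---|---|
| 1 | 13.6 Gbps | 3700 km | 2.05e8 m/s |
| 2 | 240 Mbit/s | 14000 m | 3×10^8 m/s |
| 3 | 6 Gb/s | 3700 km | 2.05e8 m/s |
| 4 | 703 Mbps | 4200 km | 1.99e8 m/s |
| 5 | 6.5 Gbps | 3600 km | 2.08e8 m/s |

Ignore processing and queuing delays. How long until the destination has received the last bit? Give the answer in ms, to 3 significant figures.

L = 1024 × 8 = 8192 bits.
Transmission delays (L/R per hop): 0.000602353, 0.0341333, 0.00136533, 0.0116529, 0.00126031 ms; sum = 0.0490142 ms.
Propagation delays (d/s per hop): 18.0488, 0.0466667, 18.0488, 21.1055, 17.3077 ms; sum = 74.5574 ms.
End-to-end = 74.6 ms.

74.6 ms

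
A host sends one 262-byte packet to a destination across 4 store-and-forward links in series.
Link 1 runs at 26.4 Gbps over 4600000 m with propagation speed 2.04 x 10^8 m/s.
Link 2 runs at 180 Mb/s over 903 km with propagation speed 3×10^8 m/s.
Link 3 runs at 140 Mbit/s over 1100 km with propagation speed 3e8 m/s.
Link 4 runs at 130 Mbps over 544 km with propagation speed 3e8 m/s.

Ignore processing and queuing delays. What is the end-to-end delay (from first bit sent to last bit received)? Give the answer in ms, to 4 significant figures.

31.08 ms

L = 262 × 8 = 2096 bits.
Transmission delays (L/R per hop): 7.93939e-05, 0.0116444, 0.0149714, 0.0161231 ms; sum = 0.0428183 ms.
Propagation delays (d/s per hop): 22.549, 3.01, 3.66667, 1.81333 ms; sum = 31.039 ms.
End-to-end = 31.08 ms.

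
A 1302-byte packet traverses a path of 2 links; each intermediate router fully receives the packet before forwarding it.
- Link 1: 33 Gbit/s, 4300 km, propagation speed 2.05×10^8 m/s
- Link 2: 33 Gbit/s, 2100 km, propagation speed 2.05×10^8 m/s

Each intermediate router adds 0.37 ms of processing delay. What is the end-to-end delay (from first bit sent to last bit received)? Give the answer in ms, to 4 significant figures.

L = 1302 × 8 = 10416 bits.
Transmission delay per hop = L/R = 10416/33000000000 = 0.000315636 ms; 2 hops → 0.000631273 ms.
Propagation delays (d/s per hop): 20.9756, 10.2439 ms; sum = 31.2195 ms.
Processing at 1 router(s): 1 × 0.37 ms = 0.37 ms.
End-to-end = 31.59 ms.

31.59 ms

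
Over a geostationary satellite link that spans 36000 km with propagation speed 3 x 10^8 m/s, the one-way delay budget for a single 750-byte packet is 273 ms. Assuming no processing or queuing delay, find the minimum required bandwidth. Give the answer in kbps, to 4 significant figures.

39.22 kbps

L = 6000 bits.
Propagation delay = 36000000 / 300000000 = 120 ms.
Transmission budget = 273 − 120 = 153 ms.
R ≥ L / t_tx = 6000 bits / 0.153 s = 39.22 kbps.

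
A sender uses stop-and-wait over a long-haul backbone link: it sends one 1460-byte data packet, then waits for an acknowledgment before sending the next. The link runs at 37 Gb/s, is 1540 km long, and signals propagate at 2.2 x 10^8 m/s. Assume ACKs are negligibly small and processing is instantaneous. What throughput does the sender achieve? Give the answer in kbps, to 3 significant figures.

t_tx = L/R = 11680/37000000000 = 3.15676e-07 s.
t_prop = 1540000/2.2e+08 = 0.007 s; RTT = 0.014 s.
Cycle = t_tx + RTT = 0.0140003 s.
Throughput = L / cycle = 11680 / 0.0140003 = 834 kbps.

834 kbps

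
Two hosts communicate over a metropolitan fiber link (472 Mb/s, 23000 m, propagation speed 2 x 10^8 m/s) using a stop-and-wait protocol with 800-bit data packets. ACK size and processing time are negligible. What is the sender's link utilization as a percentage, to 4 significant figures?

0.7315 %

t_tx = L/R = 800/472000000 = 1.69492e-06 s.
t_prop = 23000/200000000 = 0.000115 s; RTT = 0.00023 s.
Cycle = t_tx + RTT = 0.000231695 s.
Utilization = t_tx / cycle = 1.69492e-06/0.000231695 = 0.7315 %.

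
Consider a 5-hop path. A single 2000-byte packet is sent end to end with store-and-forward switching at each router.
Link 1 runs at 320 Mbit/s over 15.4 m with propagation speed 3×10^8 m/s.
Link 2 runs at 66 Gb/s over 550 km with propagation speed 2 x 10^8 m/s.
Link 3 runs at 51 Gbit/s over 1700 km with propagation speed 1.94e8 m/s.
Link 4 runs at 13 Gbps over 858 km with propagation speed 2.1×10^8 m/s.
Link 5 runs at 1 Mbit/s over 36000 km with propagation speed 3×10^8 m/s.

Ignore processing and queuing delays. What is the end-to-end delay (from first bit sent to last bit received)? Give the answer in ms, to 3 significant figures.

152 ms

L = 2000 × 8 = 16000 bits.
Transmission delays (L/R per hop): 0.05, 0.000242424, 0.000313725, 0.00123077, 16 ms; sum = 16.0518 ms.
Propagation delays (d/s per hop): 5.13333e-05, 2.75, 8.76289, 4.08571, 120 ms; sum = 135.599 ms.
End-to-end = 152 ms.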